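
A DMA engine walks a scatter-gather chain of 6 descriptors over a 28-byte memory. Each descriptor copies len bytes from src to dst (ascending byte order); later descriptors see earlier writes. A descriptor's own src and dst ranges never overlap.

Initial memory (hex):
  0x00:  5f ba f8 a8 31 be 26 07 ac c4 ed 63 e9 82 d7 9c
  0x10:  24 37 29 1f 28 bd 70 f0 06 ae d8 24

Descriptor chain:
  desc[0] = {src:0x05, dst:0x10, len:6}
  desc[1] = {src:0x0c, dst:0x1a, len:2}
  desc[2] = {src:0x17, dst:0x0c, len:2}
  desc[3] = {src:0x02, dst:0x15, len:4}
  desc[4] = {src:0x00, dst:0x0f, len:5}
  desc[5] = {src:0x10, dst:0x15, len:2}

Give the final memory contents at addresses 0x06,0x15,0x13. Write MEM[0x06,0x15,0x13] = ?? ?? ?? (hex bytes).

[0] 0x05->0x10 len=6 : be 26 07 ac c4 ed
[1] 0x0c->0x1a len=2 : e9 82
[2] 0x17->0x0c len=2 : f0 06
[3] 0x02->0x15 len=4 : f8 a8 31 be
[4] 0x00->0x0f len=5 : 5f ba f8 a8 31
[5] 0x10->0x15 len=2 : ba f8
query mem[0x06]=0x26, mem[0x15]=0xba, mem[0x13]=0x31

MEM[0x06,0x15,0x13] = 26 ba 31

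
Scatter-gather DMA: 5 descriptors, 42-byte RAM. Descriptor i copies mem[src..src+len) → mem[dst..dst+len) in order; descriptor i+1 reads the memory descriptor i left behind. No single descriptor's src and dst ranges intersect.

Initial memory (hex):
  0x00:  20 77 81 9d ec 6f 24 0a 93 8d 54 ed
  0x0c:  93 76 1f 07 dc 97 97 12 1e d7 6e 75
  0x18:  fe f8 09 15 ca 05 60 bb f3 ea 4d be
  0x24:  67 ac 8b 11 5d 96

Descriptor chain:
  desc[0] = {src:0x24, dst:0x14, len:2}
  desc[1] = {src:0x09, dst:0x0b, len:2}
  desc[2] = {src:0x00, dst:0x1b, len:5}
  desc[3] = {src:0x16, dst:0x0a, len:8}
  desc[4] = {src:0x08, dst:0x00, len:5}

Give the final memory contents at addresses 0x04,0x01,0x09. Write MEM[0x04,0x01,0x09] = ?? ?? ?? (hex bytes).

MEM[0x04,0x01,0x09] = fe 8d 8d

D0: mem[0x14..0x15] <- [67 ac]
D1: mem[0x0b..0x0c] <- [8d 54]
D2: mem[0x1b..0x1f] <- [20 77 81 9d ec]
D3: mem[0x0a..0x11] <- [6e 75 fe f8 09 20 77 81]
D4: mem[0x00..0x04] <- [93 8d 6e 75 fe]
query mem[0x04]=0xfe, mem[0x01]=0x8d, mem[0x09]=0x8d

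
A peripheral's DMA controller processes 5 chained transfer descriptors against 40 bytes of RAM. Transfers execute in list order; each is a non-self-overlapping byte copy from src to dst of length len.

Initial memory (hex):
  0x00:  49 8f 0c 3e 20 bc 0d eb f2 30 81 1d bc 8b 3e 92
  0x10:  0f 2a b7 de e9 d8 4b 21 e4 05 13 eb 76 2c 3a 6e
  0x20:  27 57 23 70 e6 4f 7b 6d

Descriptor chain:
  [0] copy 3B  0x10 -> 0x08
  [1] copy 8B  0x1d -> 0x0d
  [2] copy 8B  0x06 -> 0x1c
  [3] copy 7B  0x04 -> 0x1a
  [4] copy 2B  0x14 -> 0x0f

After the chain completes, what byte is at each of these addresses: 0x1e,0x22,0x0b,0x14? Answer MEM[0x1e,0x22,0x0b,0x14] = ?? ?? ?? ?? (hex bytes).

MEM[0x1e,0x22,0x0b,0x14] = 0f bc 1d e6

[0] 0x10->0x08 len=3 : 0f 2a b7
[1] 0x1d->0x0d len=8 : 2c 3a 6e 27 57 23 70 e6
[2] 0x06->0x1c len=8 : 0d eb 0f 2a b7 1d bc 2c
[3] 0x04->0x1a len=7 : 20 bc 0d eb 0f 2a b7
[4] 0x14->0x0f len=2 : e6 d8
query mem[0x1e]=0x0f, mem[0x22]=0xbc, mem[0x0b]=0x1d, mem[0x14]=0xe6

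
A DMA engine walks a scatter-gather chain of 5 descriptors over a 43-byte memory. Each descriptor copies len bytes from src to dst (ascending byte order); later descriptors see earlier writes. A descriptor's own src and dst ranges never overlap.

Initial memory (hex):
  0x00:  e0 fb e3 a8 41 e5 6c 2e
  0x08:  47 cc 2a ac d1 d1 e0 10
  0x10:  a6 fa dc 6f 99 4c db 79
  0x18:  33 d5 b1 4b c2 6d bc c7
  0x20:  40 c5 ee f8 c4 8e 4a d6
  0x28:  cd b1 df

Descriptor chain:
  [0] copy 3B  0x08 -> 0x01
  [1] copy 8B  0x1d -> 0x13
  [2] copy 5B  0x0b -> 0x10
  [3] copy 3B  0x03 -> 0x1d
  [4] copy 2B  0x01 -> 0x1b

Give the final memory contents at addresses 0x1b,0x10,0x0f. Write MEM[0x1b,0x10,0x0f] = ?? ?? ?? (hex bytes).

MEM[0x1b,0x10,0x0f] = 47 ac 10

#0 dst[0x01+3] := {0x47,0xcc,0x2a}
#1 dst[0x13+8] := {0x6d,0xbc,0xc7,0x40,0xc5,0xee,0xf8,0xc4}
#2 dst[0x10+5] := {0xac,0xd1,0xd1,0xe0,0x10}
#3 dst[0x1d+3] := {0x2a,0x41,0xe5}
#4 dst[0x1b+2] := {0x47,0xcc}
query mem[0x1b]=0x47, mem[0x10]=0xac, mem[0x0f]=0x10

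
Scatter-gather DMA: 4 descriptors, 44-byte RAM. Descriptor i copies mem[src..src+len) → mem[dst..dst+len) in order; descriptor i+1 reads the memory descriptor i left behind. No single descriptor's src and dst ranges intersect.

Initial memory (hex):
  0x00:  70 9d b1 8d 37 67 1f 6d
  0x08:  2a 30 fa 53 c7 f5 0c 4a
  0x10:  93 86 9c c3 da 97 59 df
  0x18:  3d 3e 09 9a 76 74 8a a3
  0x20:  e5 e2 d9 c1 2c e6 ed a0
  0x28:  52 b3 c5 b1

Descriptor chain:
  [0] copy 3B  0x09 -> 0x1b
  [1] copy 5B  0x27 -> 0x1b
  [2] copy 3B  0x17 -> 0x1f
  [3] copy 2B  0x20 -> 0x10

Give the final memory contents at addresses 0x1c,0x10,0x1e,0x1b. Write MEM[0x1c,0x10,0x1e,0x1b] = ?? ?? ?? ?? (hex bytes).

  after D0: wrote 3B at 0x1b = 30fa53
  after D1: wrote 5B at 0x1b = a052b3c5b1
  after D2: wrote 3B at 0x1f = df3d3e
  after D3: wrote 2B at 0x10 = 3d3e
query mem[0x1c]=0x52, mem[0x10]=0x3d, mem[0x1e]=0xc5, mem[0x1b]=0xa0

MEM[0x1c,0x10,0x1e,0x1b] = 52 3d c5 a0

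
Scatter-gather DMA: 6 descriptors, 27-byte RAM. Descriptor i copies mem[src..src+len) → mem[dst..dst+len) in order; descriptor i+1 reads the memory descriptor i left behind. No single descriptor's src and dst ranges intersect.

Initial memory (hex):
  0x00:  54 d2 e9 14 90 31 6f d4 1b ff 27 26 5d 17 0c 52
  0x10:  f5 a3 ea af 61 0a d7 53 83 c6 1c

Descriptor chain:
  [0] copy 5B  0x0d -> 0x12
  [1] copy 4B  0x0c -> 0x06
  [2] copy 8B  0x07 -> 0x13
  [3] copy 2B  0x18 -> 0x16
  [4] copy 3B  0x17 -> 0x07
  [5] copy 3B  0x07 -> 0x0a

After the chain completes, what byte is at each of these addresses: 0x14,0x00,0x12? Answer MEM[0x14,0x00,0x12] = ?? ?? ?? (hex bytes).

MEM[0x14,0x00,0x12] = 0c 54 17

D0: mem[0x12..0x16] <- [17 0c 52 f5 a3]
D1: mem[0x06..0x09] <- [5d 17 0c 52]
D2: mem[0x13..0x1a] <- [17 0c 52 27 26 5d 17 0c]
D3: mem[0x16..0x17] <- [5d 17]
D4: mem[0x07..0x09] <- [17 5d 17]
D5: mem[0x0a..0x0c] <- [17 5d 17]
query mem[0x14]=0x0c, mem[0x00]=0x54, mem[0x12]=0x17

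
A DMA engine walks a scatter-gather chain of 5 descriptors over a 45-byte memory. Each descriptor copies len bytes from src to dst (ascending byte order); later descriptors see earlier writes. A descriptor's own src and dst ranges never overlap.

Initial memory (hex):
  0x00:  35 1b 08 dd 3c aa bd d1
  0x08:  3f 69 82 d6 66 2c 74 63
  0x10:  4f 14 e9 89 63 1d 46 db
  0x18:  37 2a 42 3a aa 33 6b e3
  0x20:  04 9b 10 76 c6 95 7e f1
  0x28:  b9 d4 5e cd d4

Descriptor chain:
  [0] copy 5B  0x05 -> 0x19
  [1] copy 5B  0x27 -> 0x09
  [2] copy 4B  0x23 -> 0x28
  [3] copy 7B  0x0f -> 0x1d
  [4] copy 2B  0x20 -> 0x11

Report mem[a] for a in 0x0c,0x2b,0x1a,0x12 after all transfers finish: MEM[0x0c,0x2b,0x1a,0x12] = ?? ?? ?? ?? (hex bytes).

[0] 0x05->0x19 len=5 : aa bd d1 3f 69
[1] 0x27->0x09 len=5 : f1 b9 d4 5e cd
[2] 0x23->0x28 len=4 : 76 c6 95 7e
[3] 0x0f->0x1d len=7 : 63 4f 14 e9 89 63 1d
[4] 0x20->0x11 len=2 : e9 89
query mem[0x0c]=0x5e, mem[0x2b]=0x7e, mem[0x1a]=0xbd, mem[0x12]=0x89

MEM[0x0c,0x2b,0x1a,0x12] = 5e 7e bd 89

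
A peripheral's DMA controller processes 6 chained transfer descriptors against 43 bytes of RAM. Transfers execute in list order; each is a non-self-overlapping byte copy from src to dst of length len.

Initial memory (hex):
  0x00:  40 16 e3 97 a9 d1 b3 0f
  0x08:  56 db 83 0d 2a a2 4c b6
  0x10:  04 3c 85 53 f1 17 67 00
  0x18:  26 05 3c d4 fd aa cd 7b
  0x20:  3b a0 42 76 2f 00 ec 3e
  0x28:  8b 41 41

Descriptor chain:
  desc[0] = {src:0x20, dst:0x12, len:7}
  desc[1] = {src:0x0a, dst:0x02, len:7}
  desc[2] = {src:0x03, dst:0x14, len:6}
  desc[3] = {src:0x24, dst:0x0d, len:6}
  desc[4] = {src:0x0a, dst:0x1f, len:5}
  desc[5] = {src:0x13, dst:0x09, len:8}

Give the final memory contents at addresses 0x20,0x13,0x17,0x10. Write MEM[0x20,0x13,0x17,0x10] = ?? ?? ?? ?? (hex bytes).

MEM[0x20,0x13,0x17,0x10] = 0d a0 4c 3c

[0] 0x20->0x12 len=7 : 3b a0 42 76 2f 00 ec
[1] 0x0a->0x02 len=7 : 83 0d 2a a2 4c b6 04
[2] 0x03->0x14 len=6 : 0d 2a a2 4c b6 04
[3] 0x24->0x0d len=6 : 2f 00 ec 3e 8b 41
[4] 0x0a->0x1f len=5 : 83 0d 2a 2f 00
[5] 0x13->0x09 len=8 : a0 0d 2a a2 4c b6 04 3c
query mem[0x20]=0x0d, mem[0x13]=0xa0, mem[0x17]=0x4c, mem[0x10]=0x3c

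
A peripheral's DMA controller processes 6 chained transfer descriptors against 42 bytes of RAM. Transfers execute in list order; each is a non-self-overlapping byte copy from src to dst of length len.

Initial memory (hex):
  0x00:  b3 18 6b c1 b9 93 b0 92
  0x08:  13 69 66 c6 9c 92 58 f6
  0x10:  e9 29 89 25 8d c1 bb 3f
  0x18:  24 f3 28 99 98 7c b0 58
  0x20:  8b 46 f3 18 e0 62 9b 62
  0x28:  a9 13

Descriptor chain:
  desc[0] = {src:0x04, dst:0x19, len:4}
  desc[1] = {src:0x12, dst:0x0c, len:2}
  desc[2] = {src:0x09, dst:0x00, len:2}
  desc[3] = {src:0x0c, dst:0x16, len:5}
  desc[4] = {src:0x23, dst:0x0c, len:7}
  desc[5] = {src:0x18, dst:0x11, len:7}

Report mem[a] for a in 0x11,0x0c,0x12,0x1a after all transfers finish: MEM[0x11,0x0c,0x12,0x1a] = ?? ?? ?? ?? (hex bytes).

MEM[0x11,0x0c,0x12,0x1a] = 58 18 f6 e9

#0 dst[0x19+4] := {0xb9,0x93,0xb0,0x92}
#1 dst[0x0c+2] := {0x89,0x25}
#2 dst[0x00+2] := {0x69,0x66}
#3 dst[0x16+5] := {0x89,0x25,0x58,0xf6,0xe9}
#4 dst[0x0c+7] := {0x18,0xe0,0x62,0x9b,0x62,0xa9,0x13}
#5 dst[0x11+7] := {0x58,0xf6,0xe9,0xb0,0x92,0x7c,0xb0}
query mem[0x11]=0x58, mem[0x0c]=0x18, mem[0x12]=0xf6, mem[0x1a]=0xe9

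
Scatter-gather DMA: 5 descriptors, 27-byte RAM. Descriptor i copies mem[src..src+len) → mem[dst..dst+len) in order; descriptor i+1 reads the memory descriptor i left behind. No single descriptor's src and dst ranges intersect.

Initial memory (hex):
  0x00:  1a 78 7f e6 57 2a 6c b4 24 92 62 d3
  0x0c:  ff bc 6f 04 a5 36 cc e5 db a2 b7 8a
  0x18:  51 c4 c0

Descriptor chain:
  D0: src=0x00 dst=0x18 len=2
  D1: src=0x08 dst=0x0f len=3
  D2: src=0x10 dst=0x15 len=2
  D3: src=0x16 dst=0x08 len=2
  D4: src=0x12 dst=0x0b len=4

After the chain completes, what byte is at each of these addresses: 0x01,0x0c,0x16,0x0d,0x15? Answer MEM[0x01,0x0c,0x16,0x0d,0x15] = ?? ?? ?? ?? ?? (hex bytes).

MEM[0x01,0x0c,0x16,0x0d,0x15] = 78 e5 62 db 92

D0: mem[0x18..0x19] <- [1a 78]
D1: mem[0x0f..0x11] <- [24 92 62]
D2: mem[0x15..0x16] <- [92 62]
D3: mem[0x08..0x09] <- [62 8a]
D4: mem[0x0b..0x0e] <- [cc e5 db 92]
query mem[0x01]=0x78, mem[0x0c]=0xe5, mem[0x16]=0x62, mem[0x0d]=0xdb, mem[0x15]=0x92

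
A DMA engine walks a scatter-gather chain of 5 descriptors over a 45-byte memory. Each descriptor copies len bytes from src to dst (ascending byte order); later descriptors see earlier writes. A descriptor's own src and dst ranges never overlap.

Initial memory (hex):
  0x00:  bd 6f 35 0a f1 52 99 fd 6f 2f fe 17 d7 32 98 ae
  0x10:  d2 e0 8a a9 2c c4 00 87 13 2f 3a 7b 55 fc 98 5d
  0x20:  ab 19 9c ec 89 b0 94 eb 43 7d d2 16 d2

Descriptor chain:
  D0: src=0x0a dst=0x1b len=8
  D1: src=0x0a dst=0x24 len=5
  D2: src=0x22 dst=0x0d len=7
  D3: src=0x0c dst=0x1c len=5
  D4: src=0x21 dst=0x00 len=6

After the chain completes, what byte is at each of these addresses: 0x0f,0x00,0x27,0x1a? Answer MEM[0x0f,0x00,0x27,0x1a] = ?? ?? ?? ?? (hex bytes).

#0 dst[0x1b+8] := {0xfe,0x17,0xd7,0x32,0x98,0xae,0xd2,0xe0}
#1 dst[0x24+5] := {0xfe,0x17,0xd7,0x32,0x98}
#2 dst[0x0d+7] := {0xe0,0xec,0xfe,0x17,0xd7,0x32,0x98}
#3 dst[0x1c+5] := {0xd7,0xe0,0xec,0xfe,0x17}
#4 dst[0x00+6] := {0xd2,0xe0,0xec,0xfe,0x17,0xd7}
query mem[0x0f]=0xfe, mem[0x00]=0xd2, mem[0x27]=0x32, mem[0x1a]=0x3a

MEM[0x0f,0x00,0x27,0x1a] = fe d2 32 3a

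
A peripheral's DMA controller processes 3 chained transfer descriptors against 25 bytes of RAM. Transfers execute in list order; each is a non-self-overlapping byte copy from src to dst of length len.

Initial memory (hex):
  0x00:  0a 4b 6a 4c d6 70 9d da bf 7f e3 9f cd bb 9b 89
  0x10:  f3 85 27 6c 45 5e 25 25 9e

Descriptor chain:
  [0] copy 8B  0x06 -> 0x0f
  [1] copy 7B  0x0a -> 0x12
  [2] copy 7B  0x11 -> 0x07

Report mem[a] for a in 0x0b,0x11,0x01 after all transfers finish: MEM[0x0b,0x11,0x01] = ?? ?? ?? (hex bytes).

MEM[0x0b,0x11,0x01] = bb bf 4b

#0 dst[0x0f+8] := {0x9d,0xda,0xbf,0x7f,0xe3,0x9f,0xcd,0xbb}
#1 dst[0x12+7] := {0xe3,0x9f,0xcd,0xbb,0x9b,0x9d,0xda}
#2 dst[0x07+7] := {0xbf,0xe3,0x9f,0xcd,0xbb,0x9b,0x9d}
query mem[0x0b]=0xbb, mem[0x11]=0xbf, mem[0x01]=0x4b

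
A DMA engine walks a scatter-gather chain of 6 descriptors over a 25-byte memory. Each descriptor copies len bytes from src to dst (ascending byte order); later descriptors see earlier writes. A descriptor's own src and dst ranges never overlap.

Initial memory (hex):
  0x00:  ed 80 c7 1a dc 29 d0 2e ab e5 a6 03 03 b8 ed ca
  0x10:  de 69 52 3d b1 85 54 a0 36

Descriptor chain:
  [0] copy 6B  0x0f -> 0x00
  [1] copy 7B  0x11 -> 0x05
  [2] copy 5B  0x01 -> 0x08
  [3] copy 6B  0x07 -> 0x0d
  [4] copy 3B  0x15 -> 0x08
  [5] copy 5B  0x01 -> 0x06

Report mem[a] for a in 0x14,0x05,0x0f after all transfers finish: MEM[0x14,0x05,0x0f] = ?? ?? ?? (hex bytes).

#0 dst[0x00+6] := {0xca,0xde,0x69,0x52,0x3d,0xb1}
#1 dst[0x05+7] := {0x69,0x52,0x3d,0xb1,0x85,0x54,0xa0}
#2 dst[0x08+5] := {0xde,0x69,0x52,0x3d,0x69}
#3 dst[0x0d+6] := {0x3d,0xde,0x69,0x52,0x3d,0x69}
#4 dst[0x08+3] := {0x85,0x54,0xa0}
#5 dst[0x06+5] := {0xde,0x69,0x52,0x3d,0x69}
query mem[0x14]=0xb1, mem[0x05]=0x69, mem[0x0f]=0x69

MEM[0x14,0x05,0x0f] = b1 69 69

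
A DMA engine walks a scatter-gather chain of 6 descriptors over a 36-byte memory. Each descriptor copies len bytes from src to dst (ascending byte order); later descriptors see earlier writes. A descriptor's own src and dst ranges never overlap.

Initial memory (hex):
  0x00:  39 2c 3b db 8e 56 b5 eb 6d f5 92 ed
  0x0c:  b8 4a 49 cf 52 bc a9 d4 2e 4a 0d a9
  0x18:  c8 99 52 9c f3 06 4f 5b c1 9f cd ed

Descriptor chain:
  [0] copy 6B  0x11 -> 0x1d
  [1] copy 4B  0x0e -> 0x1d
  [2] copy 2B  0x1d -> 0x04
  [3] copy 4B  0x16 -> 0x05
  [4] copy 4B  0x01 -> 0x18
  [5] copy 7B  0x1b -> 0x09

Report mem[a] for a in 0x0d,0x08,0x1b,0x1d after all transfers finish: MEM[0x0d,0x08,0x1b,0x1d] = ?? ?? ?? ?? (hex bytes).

MEM[0x0d,0x08,0x1b,0x1d] = 52 99 49 49

#0 dst[0x1d+6] := {0xbc,0xa9,0xd4,0x2e,0x4a,0x0d}
#1 dst[0x1d+4] := {0x49,0xcf,0x52,0xbc}
#2 dst[0x04+2] := {0x49,0xcf}
#3 dst[0x05+4] := {0x0d,0xa9,0xc8,0x99}
#4 dst[0x18+4] := {0x2c,0x3b,0xdb,0x49}
#5 dst[0x09+7] := {0x49,0xf3,0x49,0xcf,0x52,0xbc,0x4a}
query mem[0x0d]=0x52, mem[0x08]=0x99, mem[0x1b]=0x49, mem[0x1d]=0x49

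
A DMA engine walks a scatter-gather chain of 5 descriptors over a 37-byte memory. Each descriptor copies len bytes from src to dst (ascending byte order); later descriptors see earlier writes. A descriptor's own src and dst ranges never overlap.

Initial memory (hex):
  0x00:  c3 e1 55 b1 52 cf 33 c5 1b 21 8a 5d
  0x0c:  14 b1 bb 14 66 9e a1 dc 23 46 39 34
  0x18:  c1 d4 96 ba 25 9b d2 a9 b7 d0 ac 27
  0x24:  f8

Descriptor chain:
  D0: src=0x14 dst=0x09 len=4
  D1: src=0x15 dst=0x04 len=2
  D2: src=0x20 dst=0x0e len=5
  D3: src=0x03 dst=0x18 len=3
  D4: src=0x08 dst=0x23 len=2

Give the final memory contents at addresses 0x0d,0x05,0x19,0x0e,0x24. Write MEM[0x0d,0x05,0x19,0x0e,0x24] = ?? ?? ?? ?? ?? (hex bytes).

MEM[0x0d,0x05,0x19,0x0e,0x24] = b1 39 46 b7 23

#0 dst[0x09+4] := {0x23,0x46,0x39,0x34}
#1 dst[0x04+2] := {0x46,0x39}
#2 dst[0x0e+5] := {0xb7,0xd0,0xac,0x27,0xf8}
#3 dst[0x18+3] := {0xb1,0x46,0x39}
#4 dst[0x23+2] := {0x1b,0x23}
query mem[0x0d]=0xb1, mem[0x05]=0x39, mem[0x19]=0x46, mem[0x0e]=0xb7, mem[0x24]=0x23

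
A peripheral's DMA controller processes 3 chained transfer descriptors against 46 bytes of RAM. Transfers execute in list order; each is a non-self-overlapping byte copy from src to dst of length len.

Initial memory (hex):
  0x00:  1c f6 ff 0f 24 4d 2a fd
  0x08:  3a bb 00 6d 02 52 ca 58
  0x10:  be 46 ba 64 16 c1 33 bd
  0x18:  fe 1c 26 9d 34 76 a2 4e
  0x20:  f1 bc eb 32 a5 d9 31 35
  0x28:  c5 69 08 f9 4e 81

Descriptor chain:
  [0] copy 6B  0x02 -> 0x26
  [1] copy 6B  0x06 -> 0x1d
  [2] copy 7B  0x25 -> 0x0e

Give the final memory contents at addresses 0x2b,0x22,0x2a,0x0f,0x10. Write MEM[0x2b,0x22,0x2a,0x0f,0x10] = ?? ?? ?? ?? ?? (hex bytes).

MEM[0x2b,0x22,0x2a,0x0f,0x10] = fd 6d 2a ff 0f

#0 dst[0x26+6] := {0xff,0x0f,0x24,0x4d,0x2a,0xfd}
#1 dst[0x1d+6] := {0x2a,0xfd,0x3a,0xbb,0x00,0x6d}
#2 dst[0x0e+7] := {0xd9,0xff,0x0f,0x24,0x4d,0x2a,0xfd}
query mem[0x2b]=0xfd, mem[0x22]=0x6d, mem[0x2a]=0x2a, mem[0x0f]=0xff, mem[0x10]=0x0f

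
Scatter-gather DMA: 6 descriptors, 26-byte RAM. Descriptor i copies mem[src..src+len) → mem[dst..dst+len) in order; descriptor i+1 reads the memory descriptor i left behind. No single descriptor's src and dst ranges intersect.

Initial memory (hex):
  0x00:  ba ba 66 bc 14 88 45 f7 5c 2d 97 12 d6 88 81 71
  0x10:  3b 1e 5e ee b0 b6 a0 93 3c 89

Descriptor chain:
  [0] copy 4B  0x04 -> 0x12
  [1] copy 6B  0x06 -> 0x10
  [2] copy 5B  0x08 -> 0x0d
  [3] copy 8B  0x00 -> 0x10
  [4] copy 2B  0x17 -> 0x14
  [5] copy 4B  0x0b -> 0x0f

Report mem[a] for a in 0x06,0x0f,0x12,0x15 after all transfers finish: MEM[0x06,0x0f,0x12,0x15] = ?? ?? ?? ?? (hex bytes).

  after D0: wrote 4B at 0x12 = 148845f7
  after D1: wrote 6B at 0x10 = 45f75c2d9712
  after D2: wrote 5B at 0x0d = 5c2d9712d6
  after D3: wrote 8B at 0x10 = baba66bc148845f7
  after D4: wrote 2B at 0x14 = f73c
  after D5: wrote 4B at 0x0f = 12d65c2d
query mem[0x06]=0x45, mem[0x0f]=0x12, mem[0x12]=0x2d, mem[0x15]=0x3c

MEM[0x06,0x0f,0x12,0x15] = 45 12 2d 3c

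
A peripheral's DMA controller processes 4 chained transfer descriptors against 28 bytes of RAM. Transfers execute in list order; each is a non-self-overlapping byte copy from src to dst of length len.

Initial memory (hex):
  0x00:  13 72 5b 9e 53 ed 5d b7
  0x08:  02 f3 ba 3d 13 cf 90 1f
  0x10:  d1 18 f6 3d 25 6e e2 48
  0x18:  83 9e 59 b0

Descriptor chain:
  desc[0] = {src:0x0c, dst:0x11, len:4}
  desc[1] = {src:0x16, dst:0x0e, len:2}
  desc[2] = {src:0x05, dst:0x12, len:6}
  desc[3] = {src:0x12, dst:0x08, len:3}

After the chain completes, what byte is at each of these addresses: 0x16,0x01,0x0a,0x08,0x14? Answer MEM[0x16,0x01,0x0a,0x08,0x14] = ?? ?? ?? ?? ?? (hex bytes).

MEM[0x16,0x01,0x0a,0x08,0x14] = f3 72 b7 ed b7

  after D0: wrote 4B at 0x11 = 13cf901f
  after D1: wrote 2B at 0x0e = e248
  after D2: wrote 6B at 0x12 = ed5db702f3ba
  after D3: wrote 3B at 0x08 = ed5db7
query mem[0x16]=0xf3, mem[0x01]=0x72, mem[0x0a]=0xb7, mem[0x08]=0xed, mem[0x14]=0xb7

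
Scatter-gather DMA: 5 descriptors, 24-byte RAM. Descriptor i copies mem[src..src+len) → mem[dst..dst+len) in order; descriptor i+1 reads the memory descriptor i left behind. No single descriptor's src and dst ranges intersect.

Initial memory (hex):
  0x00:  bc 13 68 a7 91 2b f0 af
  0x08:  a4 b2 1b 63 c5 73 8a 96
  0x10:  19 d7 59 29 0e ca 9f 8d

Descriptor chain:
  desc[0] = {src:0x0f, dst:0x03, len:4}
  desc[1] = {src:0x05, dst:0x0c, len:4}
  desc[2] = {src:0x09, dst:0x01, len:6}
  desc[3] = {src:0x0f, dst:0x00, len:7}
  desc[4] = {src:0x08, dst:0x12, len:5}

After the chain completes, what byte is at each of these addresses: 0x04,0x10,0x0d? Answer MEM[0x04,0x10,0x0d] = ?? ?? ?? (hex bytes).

MEM[0x04,0x10,0x0d] = 29 19 59

  after D0: wrote 4B at 0x03 = 9619d759
  after D1: wrote 4B at 0x0c = d759afa4
  after D2: wrote 6B at 0x01 = b21b63d759af
  after D3: wrote 7B at 0x00 = a419d759290eca
  after D4: wrote 5B at 0x12 = a4b21b63d7
query mem[0x04]=0x29, mem[0x10]=0x19, mem[0x0d]=0x59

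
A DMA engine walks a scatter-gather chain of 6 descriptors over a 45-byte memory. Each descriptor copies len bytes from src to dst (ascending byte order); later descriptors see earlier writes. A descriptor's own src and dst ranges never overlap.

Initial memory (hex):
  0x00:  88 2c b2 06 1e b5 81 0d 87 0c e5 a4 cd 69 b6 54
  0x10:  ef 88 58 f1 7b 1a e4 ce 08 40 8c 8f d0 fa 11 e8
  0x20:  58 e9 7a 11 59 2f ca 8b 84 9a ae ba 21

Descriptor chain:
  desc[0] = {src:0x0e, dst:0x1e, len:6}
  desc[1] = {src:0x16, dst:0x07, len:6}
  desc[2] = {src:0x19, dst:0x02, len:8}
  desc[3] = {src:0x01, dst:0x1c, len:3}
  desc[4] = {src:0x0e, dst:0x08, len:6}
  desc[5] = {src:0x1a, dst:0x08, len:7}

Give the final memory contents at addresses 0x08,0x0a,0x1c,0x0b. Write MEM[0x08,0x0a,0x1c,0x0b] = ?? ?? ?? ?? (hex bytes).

#0 dst[0x1e+6] := {0xb6,0x54,0xef,0x88,0x58,0xf1}
#1 dst[0x07+6] := {0xe4,0xce,0x08,0x40,0x8c,0x8f}
#2 dst[0x02+8] := {0x40,0x8c,0x8f,0xd0,0xfa,0xb6,0x54,0xef}
#3 dst[0x1c+3] := {0x2c,0x40,0x8c}
#4 dst[0x08+6] := {0xb6,0x54,0xef,0x88,0x58,0xf1}
#5 dst[0x08+7] := {0x8c,0x8f,0x2c,0x40,0x8c,0x54,0xef}
query mem[0x08]=0x8c, mem[0x0a]=0x2c, mem[0x1c]=0x2c, mem[0x0b]=0x40

MEM[0x08,0x0a,0x1c,0x0b] = 8c 2c 2c 40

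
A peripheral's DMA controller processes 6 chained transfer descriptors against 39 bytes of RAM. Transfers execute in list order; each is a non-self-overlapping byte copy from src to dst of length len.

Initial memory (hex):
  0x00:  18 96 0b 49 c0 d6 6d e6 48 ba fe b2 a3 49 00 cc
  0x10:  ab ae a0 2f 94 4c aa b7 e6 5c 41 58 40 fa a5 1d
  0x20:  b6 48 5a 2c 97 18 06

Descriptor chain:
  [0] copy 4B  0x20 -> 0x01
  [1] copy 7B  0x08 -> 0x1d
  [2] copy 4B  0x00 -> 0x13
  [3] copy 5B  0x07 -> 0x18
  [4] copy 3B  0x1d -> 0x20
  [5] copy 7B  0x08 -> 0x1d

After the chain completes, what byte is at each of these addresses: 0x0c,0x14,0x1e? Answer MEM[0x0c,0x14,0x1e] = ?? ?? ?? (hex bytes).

MEM[0x0c,0x14,0x1e] = a3 b6 ba

D0: mem[0x01..0x04] <- [b6 48 5a 2c]
D1: mem[0x1d..0x23] <- [48 ba fe b2 a3 49 00]
D2: mem[0x13..0x16] <- [18 b6 48 5a]
D3: mem[0x18..0x1c] <- [e6 48 ba fe b2]
D4: mem[0x20..0x22] <- [48 ba fe]
D5: mem[0x1d..0x23] <- [48 ba fe b2 a3 49 00]
query mem[0x0c]=0xa3, mem[0x14]=0xb6, mem[0x1e]=0xba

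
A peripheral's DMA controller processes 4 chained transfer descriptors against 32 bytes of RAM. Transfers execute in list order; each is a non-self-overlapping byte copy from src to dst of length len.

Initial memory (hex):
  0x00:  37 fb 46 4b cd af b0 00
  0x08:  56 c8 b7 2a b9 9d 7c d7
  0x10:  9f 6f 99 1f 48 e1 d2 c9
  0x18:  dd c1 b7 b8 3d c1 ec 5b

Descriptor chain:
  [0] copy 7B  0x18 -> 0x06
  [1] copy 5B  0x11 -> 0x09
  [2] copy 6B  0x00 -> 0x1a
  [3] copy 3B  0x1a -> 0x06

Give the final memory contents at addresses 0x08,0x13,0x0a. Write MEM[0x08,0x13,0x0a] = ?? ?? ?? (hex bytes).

#0 dst[0x06+7] := {0xdd,0xc1,0xb7,0xb8,0x3d,0xc1,0xec}
#1 dst[0x09+5] := {0x6f,0x99,0x1f,0x48,0xe1}
#2 dst[0x1a+6] := {0x37,0xfb,0x46,0x4b,0xcd,0xaf}
#3 dst[0x06+3] := {0x37,0xfb,0x46}
query mem[0x08]=0x46, mem[0x13]=0x1f, mem[0x0a]=0x99

MEM[0x08,0x13,0x0a] = 46 1f 99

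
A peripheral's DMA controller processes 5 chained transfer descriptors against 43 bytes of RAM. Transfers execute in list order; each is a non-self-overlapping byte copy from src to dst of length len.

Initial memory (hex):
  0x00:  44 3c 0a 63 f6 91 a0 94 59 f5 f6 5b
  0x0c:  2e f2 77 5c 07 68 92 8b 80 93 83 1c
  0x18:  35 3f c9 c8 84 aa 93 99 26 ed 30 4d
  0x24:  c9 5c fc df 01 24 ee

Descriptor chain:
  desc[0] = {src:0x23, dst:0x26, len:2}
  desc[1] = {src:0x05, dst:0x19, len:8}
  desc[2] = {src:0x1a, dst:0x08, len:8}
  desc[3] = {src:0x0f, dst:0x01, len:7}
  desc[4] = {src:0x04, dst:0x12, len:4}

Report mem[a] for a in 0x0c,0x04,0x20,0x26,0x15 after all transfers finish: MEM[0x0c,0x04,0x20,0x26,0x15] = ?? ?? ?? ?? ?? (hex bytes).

MEM[0x0c,0x04,0x20,0x26,0x15] = f6 92 2e 4d 93

D0: mem[0x26..0x27] <- [4d c9]
D1: mem[0x19..0x20] <- [91 a0 94 59 f5 f6 5b 2e]
D2: mem[0x08..0x0f] <- [a0 94 59 f5 f6 5b 2e ed]
D3: mem[0x01..0x07] <- [ed 07 68 92 8b 80 93]
D4: mem[0x12..0x15] <- [92 8b 80 93]
query mem[0x0c]=0xf6, mem[0x04]=0x92, mem[0x20]=0x2e, mem[0x26]=0x4d, mem[0x15]=0x93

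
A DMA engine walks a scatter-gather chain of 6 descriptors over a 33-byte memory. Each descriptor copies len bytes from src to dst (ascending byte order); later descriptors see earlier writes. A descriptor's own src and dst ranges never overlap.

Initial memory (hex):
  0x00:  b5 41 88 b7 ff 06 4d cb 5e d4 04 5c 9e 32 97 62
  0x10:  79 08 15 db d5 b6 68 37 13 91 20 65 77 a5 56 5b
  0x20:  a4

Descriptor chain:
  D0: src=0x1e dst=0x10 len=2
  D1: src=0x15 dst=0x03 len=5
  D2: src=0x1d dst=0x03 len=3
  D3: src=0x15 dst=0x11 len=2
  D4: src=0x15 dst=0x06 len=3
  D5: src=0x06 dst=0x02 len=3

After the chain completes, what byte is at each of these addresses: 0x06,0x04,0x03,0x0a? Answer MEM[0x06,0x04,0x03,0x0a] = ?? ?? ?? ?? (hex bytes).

MEM[0x06,0x04,0x03,0x0a] = b6 37 68 04

  after D0: wrote 2B at 0x10 = 565b
  after D1: wrote 5B at 0x03 = b668371391
  after D2: wrote 3B at 0x03 = a5565b
  after D3: wrote 2B at 0x11 = b668
  after D4: wrote 3B at 0x06 = b66837
  after D5: wrote 3B at 0x02 = b66837
query mem[0x06]=0xb6, mem[0x04]=0x37, mem[0x03]=0x68, mem[0x0a]=0x04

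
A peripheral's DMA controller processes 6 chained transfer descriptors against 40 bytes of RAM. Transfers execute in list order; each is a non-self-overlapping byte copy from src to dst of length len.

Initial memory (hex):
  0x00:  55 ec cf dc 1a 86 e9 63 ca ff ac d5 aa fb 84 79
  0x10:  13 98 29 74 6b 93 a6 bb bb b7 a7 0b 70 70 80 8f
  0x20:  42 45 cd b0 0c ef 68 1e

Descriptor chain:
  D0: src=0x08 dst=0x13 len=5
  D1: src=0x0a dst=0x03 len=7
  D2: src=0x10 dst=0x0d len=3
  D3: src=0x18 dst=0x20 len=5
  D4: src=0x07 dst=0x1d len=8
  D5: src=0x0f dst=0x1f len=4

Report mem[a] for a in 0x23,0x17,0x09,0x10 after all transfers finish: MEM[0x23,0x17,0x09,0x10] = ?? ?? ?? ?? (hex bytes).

  after D0: wrote 5B at 0x13 = caffacd5aa
  after D1: wrote 7B at 0x03 = acd5aafb847913
  after D2: wrote 3B at 0x0d = 139829
  after D3: wrote 5B at 0x20 = bbb7a70b70
  after D4: wrote 8B at 0x1d = 847913acd5aa1398
  after D5: wrote 4B at 0x1f = 29139829
query mem[0x23]=0x13, mem[0x17]=0xaa, mem[0x09]=0x13, mem[0x10]=0x13

MEM[0x23,0x17,0x09,0x10] = 13 aa 13 13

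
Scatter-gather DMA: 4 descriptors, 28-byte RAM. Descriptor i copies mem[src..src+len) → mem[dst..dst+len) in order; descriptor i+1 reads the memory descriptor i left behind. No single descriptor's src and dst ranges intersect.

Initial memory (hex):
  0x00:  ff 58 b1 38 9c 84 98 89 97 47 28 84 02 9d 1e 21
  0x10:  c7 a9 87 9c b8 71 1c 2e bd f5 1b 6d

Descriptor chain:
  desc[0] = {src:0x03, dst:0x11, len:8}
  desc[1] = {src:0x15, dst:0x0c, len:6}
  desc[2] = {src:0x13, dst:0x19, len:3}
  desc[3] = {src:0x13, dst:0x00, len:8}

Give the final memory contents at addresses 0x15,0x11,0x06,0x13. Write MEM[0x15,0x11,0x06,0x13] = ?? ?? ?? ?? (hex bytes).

MEM[0x15,0x11,0x06,0x13] = 89 1b 84 84

#0 dst[0x11+8] := {0x38,0x9c,0x84,0x98,0x89,0x97,0x47,0x28}
#1 dst[0x0c+6] := {0x89,0x97,0x47,0x28,0xf5,0x1b}
#2 dst[0x19+3] := {0x84,0x98,0x89}
#3 dst[0x00+8] := {0x84,0x98,0x89,0x97,0x47,0x28,0x84,0x98}
query mem[0x15]=0x89, mem[0x11]=0x1b, mem[0x06]=0x84, mem[0x13]=0x84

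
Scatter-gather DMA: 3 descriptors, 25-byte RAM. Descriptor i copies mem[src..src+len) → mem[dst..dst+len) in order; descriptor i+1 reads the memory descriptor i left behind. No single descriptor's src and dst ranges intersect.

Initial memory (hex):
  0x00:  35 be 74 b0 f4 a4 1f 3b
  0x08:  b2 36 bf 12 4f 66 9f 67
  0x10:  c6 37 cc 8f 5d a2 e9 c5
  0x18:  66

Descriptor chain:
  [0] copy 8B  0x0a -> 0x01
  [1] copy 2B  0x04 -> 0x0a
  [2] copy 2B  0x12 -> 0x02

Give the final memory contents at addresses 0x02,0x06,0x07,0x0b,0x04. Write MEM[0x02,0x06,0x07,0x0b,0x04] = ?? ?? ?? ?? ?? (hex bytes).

MEM[0x02,0x06,0x07,0x0b,0x04] = cc 67 c6 9f 66

D0: mem[0x01..0x08] <- [bf 12 4f 66 9f 67 c6 37]
D1: mem[0x0a..0x0b] <- [66 9f]
D2: mem[0x02..0x03] <- [cc 8f]
query mem[0x02]=0xcc, mem[0x06]=0x67, mem[0x07]=0xc6, mem[0x0b]=0x9f, mem[0x04]=0x66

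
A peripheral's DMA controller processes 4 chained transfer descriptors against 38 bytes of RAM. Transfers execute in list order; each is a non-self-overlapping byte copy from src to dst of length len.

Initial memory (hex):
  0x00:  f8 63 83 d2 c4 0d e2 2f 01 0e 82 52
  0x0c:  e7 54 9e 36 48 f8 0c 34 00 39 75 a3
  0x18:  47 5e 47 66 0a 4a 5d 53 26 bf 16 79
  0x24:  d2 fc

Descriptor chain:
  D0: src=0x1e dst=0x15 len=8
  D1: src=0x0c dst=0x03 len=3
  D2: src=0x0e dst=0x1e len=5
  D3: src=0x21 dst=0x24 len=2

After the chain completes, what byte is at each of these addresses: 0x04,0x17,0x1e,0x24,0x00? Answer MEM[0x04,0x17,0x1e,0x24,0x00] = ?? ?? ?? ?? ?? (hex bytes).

MEM[0x04,0x17,0x1e,0x24,0x00] = 54 26 9e f8 f8

[0] 0x1e->0x15 len=8 : 5d 53 26 bf 16 79 d2 fc
[1] 0x0c->0x03 len=3 : e7 54 9e
[2] 0x0e->0x1e len=5 : 9e 36 48 f8 0c
[3] 0x21->0x24 len=2 : f8 0c
query mem[0x04]=0x54, mem[0x17]=0x26, mem[0x1e]=0x9e, mem[0x24]=0xf8, mem[0x00]=0xf8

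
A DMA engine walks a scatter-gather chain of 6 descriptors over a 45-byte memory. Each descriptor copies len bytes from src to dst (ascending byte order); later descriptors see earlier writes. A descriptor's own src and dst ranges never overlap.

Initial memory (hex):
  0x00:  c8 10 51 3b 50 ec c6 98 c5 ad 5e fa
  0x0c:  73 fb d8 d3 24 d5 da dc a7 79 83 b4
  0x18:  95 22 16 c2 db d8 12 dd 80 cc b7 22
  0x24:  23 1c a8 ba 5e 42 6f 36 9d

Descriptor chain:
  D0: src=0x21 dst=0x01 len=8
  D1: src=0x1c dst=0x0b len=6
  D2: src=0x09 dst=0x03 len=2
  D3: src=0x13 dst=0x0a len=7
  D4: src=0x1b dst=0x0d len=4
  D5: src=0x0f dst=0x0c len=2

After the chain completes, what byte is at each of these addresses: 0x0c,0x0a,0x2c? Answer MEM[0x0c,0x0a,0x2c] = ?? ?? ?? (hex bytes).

MEM[0x0c,0x0a,0x2c] = d8 dc 9d

[0] 0x21->0x01 len=8 : cc b7 22 23 1c a8 ba 5e
[1] 0x1c->0x0b len=6 : db d8 12 dd 80 cc
[2] 0x09->0x03 len=2 : ad 5e
[3] 0x13->0x0a len=7 : dc a7 79 83 b4 95 22
[4] 0x1b->0x0d len=4 : c2 db d8 12
[5] 0x0f->0x0c len=2 : d8 12
query mem[0x0c]=0xd8, mem[0x0a]=0xdc, mem[0x2c]=0x9d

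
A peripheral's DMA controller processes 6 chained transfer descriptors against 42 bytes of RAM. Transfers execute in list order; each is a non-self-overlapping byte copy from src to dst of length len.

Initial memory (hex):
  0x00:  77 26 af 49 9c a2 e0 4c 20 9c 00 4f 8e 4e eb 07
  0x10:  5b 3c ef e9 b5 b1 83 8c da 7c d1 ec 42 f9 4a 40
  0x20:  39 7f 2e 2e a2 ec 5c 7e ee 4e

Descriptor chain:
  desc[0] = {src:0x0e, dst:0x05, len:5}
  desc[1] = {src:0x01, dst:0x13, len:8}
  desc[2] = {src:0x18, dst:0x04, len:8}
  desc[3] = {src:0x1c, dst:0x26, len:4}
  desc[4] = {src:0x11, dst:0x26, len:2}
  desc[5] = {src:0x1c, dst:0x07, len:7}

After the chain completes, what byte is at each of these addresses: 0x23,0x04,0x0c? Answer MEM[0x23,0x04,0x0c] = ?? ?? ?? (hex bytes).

D0: mem[0x05..0x09] <- [eb 07 5b 3c ef]
D1: mem[0x13..0x1a] <- [26 af 49 9c eb 07 5b 3c]
D2: mem[0x04..0x0b] <- [07 5b 3c ec 42 f9 4a 40]
D3: mem[0x26..0x29] <- [42 f9 4a 40]
D4: mem[0x26..0x27] <- [3c ef]
D5: mem[0x07..0x0d] <- [42 f9 4a 40 39 7f 2e]
query mem[0x23]=0x2e, mem[0x04]=0x07, mem[0x0c]=0x7f

MEM[0x23,0x04,0x0c] = 2e 07 7f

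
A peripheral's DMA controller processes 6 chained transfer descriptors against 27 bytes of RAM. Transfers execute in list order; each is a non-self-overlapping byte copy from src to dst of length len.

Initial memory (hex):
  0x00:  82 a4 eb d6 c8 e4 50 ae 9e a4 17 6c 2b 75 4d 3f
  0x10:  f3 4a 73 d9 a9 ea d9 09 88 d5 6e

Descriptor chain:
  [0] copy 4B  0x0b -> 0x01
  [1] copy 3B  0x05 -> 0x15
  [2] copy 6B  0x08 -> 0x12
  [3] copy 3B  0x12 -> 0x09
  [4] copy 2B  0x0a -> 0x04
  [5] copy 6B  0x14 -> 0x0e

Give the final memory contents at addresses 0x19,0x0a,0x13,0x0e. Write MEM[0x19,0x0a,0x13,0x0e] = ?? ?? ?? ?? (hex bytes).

#0 dst[0x01+4] := {0x6c,0x2b,0x75,0x4d}
#1 dst[0x15+3] := {0xe4,0x50,0xae}
#2 dst[0x12+6] := {0x9e,0xa4,0x17,0x6c,0x2b,0x75}
#3 dst[0x09+3] := {0x9e,0xa4,0x17}
#4 dst[0x04+2] := {0xa4,0x17}
#5 dst[0x0e+6] := {0x17,0x6c,0x2b,0x75,0x88,0xd5}
query mem[0x19]=0xd5, mem[0x0a]=0xa4, mem[0x13]=0xd5, mem[0x0e]=0x17

MEM[0x19,0x0a,0x13,0x0e] = d5 a4 d5 17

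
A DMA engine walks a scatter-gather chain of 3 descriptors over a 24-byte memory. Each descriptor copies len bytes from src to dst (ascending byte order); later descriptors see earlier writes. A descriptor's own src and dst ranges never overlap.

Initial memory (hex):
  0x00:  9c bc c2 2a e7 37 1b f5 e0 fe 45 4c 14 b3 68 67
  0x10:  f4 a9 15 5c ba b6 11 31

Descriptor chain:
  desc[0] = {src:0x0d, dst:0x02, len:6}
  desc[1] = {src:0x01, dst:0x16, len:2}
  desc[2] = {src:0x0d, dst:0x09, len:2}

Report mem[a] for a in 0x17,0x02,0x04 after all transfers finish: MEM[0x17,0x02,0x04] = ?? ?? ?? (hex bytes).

MEM[0x17,0x02,0x04] = b3 b3 67

#0 dst[0x02+6] := {0xb3,0x68,0x67,0xf4,0xa9,0x15}
#1 dst[0x16+2] := {0xbc,0xb3}
#2 dst[0x09+2] := {0xb3,0x68}
query mem[0x17]=0xb3, mem[0x02]=0xb3, mem[0x04]=0x67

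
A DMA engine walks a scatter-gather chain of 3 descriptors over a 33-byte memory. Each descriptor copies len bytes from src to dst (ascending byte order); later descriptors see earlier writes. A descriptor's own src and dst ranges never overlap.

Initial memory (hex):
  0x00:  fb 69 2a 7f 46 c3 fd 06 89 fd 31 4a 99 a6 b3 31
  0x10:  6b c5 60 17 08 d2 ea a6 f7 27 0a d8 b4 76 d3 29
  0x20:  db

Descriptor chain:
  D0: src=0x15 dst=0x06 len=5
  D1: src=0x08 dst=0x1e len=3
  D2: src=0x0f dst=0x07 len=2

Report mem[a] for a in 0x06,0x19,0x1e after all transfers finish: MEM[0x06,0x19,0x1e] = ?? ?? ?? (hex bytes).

MEM[0x06,0x19,0x1e] = d2 27 a6

D0: mem[0x06..0x0a] <- [d2 ea a6 f7 27]
D1: mem[0x1e..0x20] <- [a6 f7 27]
D2: mem[0x07..0x08] <- [31 6b]
query mem[0x06]=0xd2, mem[0x19]=0x27, mem[0x1e]=0xa6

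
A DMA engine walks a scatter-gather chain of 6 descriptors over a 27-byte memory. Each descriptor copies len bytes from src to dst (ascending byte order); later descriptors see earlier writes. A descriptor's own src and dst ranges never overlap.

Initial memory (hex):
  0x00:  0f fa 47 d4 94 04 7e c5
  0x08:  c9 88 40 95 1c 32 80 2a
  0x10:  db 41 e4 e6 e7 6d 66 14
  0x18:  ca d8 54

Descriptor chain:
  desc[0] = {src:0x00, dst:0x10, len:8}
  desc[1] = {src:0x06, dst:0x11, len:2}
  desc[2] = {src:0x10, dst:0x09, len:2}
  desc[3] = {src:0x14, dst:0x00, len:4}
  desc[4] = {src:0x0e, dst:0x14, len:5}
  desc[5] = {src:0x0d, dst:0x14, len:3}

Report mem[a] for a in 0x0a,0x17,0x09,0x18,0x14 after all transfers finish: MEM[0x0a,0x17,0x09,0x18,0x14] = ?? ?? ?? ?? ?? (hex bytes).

D0: mem[0x10..0x17] <- [0f fa 47 d4 94 04 7e c5]
D1: mem[0x11..0x12] <- [7e c5]
D2: mem[0x09..0x0a] <- [0f 7e]
D3: mem[0x00..0x03] <- [94 04 7e c5]
D4: mem[0x14..0x18] <- [80 2a 0f 7e c5]
D5: mem[0x14..0x16] <- [32 80 2a]
query mem[0x0a]=0x7e, mem[0x17]=0x7e, mem[0x09]=0x0f, mem[0x18]=0xc5, mem[0x14]=0x32

MEM[0x0a,0x17,0x09,0x18,0x14] = 7e 7e 0f c5 32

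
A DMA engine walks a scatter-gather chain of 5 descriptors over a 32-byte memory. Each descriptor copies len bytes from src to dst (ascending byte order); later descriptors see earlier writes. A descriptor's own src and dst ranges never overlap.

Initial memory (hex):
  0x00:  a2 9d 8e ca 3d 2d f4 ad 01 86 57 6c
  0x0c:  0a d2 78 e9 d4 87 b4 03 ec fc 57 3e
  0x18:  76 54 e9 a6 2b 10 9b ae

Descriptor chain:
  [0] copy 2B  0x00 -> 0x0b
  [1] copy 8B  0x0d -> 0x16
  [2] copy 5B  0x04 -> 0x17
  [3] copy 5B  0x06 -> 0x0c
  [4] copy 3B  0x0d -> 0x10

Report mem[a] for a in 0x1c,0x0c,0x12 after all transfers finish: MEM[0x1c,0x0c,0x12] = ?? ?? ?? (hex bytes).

#0 dst[0x0b+2] := {0xa2,0x9d}
#1 dst[0x16+8] := {0xd2,0x78,0xe9,0xd4,0x87,0xb4,0x03,0xec}
#2 dst[0x17+5] := {0x3d,0x2d,0xf4,0xad,0x01}
#3 dst[0x0c+5] := {0xf4,0xad,0x01,0x86,0x57}
#4 dst[0x10+3] := {0xad,0x01,0x86}
query mem[0x1c]=0x03, mem[0x0c]=0xf4, mem[0x12]=0x86

MEM[0x1c,0x0c,0x12] = 03 f4 86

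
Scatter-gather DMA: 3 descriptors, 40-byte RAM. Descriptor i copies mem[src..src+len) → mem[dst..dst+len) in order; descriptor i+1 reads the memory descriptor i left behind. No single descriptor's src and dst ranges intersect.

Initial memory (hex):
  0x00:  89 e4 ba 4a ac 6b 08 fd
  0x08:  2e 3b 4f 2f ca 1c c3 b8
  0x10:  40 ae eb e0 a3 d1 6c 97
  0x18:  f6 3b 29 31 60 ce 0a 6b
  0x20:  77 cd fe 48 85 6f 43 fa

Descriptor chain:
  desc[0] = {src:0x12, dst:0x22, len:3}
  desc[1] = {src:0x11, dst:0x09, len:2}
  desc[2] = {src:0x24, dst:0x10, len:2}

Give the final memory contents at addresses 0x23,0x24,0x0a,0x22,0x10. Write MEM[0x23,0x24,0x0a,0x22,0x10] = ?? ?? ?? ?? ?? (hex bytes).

MEM[0x23,0x24,0x0a,0x22,0x10] = e0 a3 eb eb a3

#0 dst[0x22+3] := {0xeb,0xe0,0xa3}
#1 dst[0x09+2] := {0xae,0xeb}
#2 dst[0x10+2] := {0xa3,0x6f}
query mem[0x23]=0xe0, mem[0x24]=0xa3, mem[0x0a]=0xeb, mem[0x22]=0xeb, mem[0x10]=0xa3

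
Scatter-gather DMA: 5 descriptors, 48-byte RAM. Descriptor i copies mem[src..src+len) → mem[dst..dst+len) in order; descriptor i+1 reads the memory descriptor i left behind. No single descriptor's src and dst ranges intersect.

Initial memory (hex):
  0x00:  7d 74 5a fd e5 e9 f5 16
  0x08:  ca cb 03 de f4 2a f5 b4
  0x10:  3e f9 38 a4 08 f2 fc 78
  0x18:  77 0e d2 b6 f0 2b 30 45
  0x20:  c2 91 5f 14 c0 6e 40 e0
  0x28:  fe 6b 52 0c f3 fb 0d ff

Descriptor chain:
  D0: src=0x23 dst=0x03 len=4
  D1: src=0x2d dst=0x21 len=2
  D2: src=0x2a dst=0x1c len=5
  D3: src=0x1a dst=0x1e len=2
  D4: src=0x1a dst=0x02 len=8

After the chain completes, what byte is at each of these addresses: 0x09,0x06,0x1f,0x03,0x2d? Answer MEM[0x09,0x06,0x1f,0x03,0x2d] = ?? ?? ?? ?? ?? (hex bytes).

MEM[0x09,0x06,0x1f,0x03,0x2d] = fb d2 b6 b6 fb

#0 dst[0x03+4] := {0x14,0xc0,0x6e,0x40}
#1 dst[0x21+2] := {0xfb,0x0d}
#2 dst[0x1c+5] := {0x52,0x0c,0xf3,0xfb,0x0d}
#3 dst[0x1e+2] := {0xd2,0xb6}
#4 dst[0x02+8] := {0xd2,0xb6,0x52,0x0c,0xd2,0xb6,0x0d,0xfb}
query mem[0x09]=0xfb, mem[0x06]=0xd2, mem[0x1f]=0xb6, mem[0x03]=0xb6, mem[0x2d]=0xfb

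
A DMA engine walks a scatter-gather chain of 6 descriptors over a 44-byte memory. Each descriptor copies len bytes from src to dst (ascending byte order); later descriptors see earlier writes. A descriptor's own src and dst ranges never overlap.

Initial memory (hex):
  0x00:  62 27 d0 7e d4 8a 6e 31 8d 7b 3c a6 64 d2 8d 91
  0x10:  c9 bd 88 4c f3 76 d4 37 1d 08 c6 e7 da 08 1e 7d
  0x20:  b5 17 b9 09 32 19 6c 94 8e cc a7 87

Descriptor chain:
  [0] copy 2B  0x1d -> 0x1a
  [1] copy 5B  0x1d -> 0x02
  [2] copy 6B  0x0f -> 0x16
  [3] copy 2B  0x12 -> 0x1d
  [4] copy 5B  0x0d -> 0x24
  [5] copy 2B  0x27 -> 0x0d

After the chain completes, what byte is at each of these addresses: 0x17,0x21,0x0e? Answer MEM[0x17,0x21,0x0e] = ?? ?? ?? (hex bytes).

#0 dst[0x1a+2] := {0x08,0x1e}
#1 dst[0x02+5] := {0x08,0x1e,0x7d,0xb5,0x17}
#2 dst[0x16+6] := {0x91,0xc9,0xbd,0x88,0x4c,0xf3}
#3 dst[0x1d+2] := {0x88,0x4c}
#4 dst[0x24+5] := {0xd2,0x8d,0x91,0xc9,0xbd}
#5 dst[0x0d+2] := {0xc9,0xbd}
query mem[0x17]=0xc9, mem[0x21]=0x17, mem[0x0e]=0xbd

MEM[0x17,0x21,0x0e] = c9 17 bd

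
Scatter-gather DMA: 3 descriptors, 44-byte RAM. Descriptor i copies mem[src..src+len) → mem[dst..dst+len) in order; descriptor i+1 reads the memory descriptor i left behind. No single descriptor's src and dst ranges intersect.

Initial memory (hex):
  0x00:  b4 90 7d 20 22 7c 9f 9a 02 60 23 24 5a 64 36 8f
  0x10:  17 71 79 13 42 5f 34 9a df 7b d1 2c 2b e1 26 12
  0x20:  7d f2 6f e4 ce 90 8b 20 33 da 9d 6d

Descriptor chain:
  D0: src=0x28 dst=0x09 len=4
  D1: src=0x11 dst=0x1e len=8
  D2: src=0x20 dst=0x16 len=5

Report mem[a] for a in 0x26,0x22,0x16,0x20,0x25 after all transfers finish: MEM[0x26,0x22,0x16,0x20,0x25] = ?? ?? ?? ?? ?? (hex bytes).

MEM[0x26,0x22,0x16,0x20,0x25] = 8b 5f 13 13 df

  after D0: wrote 4B at 0x09 = 33da9d6d
  after D1: wrote 8B at 0x1e = 717913425f349adf
  after D2: wrote 5B at 0x16 = 13425f349a
query mem[0x26]=0x8b, mem[0x22]=0x5f, mem[0x16]=0x13, mem[0x20]=0x13, mem[0x25]=0xdf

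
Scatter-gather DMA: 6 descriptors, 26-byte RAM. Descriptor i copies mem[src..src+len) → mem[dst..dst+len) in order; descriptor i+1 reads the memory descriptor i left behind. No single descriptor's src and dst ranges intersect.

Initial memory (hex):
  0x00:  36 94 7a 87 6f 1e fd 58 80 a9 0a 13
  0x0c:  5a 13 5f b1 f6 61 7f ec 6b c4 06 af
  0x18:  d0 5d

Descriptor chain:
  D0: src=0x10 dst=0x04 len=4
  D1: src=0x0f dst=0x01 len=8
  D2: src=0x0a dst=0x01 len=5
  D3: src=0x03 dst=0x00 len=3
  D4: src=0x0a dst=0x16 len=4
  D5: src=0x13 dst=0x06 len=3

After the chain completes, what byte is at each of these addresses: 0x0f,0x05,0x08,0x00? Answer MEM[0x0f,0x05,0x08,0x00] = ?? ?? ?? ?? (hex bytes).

MEM[0x0f,0x05,0x08,0x00] = b1 5f c4 5a

[0] 0x10->0x04 len=4 : f6 61 7f ec
[1] 0x0f->0x01 len=8 : b1 f6 61 7f ec 6b c4 06
[2] 0x0a->0x01 len=5 : 0a 13 5a 13 5f
[3] 0x03->0x00 len=3 : 5a 13 5f
[4] 0x0a->0x16 len=4 : 0a 13 5a 13
[5] 0x13->0x06 len=3 : ec 6b c4
query mem[0x0f]=0xb1, mem[0x05]=0x5f, mem[0x08]=0xc4, mem[0x00]=0x5a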